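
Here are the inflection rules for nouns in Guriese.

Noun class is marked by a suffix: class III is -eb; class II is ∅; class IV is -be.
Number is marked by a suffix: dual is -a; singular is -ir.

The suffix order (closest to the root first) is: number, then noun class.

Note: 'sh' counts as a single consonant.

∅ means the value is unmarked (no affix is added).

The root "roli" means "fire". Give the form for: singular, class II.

roliir

Attach number singular -ir → roliir.
noun class = class II: zero marking, form stays roliir.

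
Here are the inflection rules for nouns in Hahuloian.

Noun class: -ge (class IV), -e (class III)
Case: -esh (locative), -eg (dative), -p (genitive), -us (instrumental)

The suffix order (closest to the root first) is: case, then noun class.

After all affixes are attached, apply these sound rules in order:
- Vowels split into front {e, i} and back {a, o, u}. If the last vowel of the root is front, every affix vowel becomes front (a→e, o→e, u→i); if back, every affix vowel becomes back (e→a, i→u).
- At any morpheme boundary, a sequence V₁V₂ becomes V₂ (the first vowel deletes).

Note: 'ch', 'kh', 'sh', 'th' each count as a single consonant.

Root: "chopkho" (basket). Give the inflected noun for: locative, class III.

Attach case locative -esh → chopkhoesh.
Attach noun class class III -e → chopkhoeshe.
Apply vowel harmony: chopkhoeshe → chopkhoasha.
Apply vowel deletion: chopkhoasha → chopkhasha.

chopkhasha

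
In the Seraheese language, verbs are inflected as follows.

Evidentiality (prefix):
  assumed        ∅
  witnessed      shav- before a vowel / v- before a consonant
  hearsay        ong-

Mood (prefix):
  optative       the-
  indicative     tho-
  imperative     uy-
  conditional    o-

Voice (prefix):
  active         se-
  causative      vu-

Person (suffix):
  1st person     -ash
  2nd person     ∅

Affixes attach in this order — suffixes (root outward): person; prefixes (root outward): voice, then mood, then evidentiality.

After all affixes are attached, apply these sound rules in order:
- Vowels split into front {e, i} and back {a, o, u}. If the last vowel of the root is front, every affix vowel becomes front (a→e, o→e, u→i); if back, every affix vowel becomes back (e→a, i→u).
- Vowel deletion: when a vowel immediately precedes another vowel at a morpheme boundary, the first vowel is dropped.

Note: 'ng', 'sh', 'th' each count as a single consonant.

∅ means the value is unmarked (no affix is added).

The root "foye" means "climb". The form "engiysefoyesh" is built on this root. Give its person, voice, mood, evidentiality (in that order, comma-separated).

Segment: ong-uy-se-foye-ash.
person: -ash → 1st person.
voice: se- → active.
mood: uy- → imperative.
evidentiality: ong- → hearsay.

1st person, active, imperative, hearsay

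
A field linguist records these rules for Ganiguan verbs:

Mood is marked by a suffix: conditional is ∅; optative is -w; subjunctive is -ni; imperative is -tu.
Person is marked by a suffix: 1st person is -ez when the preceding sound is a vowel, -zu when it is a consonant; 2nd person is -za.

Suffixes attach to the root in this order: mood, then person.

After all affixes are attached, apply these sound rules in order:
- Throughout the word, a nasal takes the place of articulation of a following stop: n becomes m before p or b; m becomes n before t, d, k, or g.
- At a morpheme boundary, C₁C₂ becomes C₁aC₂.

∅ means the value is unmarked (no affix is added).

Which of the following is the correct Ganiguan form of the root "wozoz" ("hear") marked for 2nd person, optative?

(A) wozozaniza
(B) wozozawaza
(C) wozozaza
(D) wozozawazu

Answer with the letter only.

B

Attach mood optative -w → wozozw.
Attach person 2nd person -za → wozozwza.
Nasal assimilation: no change.
Apply epenthesis: wozozwza → wozozawaza.
So the correct form is wozozawaza, option (B).
(D) wozozawazu is wrong: it uses 1st person instead of 2nd person for person.
(C) wozozaza is wrong: it uses conditional instead of optative for mood.
(A) wozozaniza is wrong: it uses subjunctive instead of optative for mood.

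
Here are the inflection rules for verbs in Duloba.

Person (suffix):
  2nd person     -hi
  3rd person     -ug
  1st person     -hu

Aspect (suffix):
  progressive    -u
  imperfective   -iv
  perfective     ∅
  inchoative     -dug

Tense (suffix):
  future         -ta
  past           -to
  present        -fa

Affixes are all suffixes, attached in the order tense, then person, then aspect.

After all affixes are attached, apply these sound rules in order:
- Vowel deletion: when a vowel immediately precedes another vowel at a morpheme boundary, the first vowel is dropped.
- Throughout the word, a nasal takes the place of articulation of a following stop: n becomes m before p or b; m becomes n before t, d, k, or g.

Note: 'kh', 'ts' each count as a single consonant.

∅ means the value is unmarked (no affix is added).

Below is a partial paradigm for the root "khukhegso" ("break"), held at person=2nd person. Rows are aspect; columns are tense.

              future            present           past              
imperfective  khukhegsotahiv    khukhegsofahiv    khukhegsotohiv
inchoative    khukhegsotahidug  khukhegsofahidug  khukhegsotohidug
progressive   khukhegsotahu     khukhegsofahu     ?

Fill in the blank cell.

Attach tense past -to → khukhegsoto.
Attach person 2nd person -hi → khukhegsotohi.
Attach aspect progressive -u → khukhegsotohiu.
Apply vowel deletion: khukhegsotohiu → khukhegsotohu.
Nasal assimilation: no change.

khukhegsotohu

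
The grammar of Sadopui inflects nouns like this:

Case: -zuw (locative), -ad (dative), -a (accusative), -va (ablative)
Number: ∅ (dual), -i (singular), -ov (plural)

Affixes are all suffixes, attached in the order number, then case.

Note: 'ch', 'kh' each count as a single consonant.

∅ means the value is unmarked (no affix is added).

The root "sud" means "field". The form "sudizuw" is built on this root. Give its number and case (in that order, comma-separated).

singular, locative

Segment: sud-i-zuw.
number: -i → singular.
case: -zuw → locative.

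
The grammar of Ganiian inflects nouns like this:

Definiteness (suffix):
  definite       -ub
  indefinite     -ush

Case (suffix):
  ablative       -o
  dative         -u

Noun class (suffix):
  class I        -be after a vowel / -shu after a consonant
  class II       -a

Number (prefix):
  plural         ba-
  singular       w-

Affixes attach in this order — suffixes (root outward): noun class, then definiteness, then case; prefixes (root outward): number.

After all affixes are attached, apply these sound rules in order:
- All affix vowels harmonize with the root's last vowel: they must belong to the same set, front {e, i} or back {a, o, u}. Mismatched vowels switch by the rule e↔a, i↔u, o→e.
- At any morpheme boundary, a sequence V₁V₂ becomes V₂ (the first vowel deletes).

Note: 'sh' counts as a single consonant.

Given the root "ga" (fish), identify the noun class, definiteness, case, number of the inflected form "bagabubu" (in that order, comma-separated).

class I, definite, dative, plural

Segment: ba-ga-be-ub-u.
noun class: -be/shu → class I.
definiteness: -ub → definite.
case: -u → dative.
number: ba- → plural.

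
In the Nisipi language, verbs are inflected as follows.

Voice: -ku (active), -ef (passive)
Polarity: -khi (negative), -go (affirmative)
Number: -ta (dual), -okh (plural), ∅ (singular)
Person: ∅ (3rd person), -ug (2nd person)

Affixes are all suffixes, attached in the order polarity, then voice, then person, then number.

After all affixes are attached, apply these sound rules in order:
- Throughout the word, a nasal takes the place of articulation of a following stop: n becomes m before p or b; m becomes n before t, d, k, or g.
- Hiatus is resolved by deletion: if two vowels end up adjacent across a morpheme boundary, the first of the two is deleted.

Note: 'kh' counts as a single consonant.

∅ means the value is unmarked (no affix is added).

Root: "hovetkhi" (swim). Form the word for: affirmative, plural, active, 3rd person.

hovetkhigokokh

Attach polarity affirmative -go → hovetkhigo.
Attach voice active -ku → hovetkhigoku.
person = 3rd person: zero marking, form stays hovetkhigoku.
Attach number plural -okh → hovetkhigokuokh.
Nasal assimilation: no change.
Apply vowel deletion: hovetkhigokuokh → hovetkhigokokh.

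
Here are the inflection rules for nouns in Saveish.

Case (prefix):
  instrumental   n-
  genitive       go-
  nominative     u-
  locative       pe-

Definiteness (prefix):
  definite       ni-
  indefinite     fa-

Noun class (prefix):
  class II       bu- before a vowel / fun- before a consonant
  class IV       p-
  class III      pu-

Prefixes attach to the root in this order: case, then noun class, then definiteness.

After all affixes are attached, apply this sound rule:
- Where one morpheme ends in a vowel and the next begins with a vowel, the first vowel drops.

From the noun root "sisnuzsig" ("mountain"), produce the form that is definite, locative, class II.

Attach case locative pe- → pesisnuzsig.
Attach noun class class II fun- (before consonant 'p') → funpesisnuzsig.
Attach definiteness definite ni- → nifunpesisnuzsig.
Vowel deletion: no change.

nifunpesisnuzsig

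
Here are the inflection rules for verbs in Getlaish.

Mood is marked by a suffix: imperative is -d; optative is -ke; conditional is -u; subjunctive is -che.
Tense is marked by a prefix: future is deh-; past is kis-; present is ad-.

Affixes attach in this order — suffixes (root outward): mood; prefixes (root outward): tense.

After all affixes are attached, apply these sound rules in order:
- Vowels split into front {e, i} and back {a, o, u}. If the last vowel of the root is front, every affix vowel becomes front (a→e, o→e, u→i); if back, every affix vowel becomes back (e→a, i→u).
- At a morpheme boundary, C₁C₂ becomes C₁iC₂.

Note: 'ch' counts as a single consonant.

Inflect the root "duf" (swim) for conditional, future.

Attach mood conditional -u → dufu.
Attach tense future deh- → dehdufu.
Apply vowel harmony: dehdufu → dahdufu.
Apply epenthesis: dahdufu → dahidufu.

dahidufu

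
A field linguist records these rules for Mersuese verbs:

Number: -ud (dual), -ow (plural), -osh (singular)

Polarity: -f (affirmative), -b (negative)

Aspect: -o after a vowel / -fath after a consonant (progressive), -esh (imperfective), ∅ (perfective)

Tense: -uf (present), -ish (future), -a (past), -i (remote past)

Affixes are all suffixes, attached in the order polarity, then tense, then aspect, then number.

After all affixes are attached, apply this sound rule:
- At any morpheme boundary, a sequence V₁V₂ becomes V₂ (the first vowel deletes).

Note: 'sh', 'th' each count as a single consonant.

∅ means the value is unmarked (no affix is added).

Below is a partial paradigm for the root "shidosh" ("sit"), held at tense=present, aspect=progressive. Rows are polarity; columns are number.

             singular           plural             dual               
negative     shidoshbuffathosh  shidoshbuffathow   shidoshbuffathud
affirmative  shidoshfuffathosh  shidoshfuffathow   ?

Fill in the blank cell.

Attach polarity affirmative -f → shidoshf.
Attach tense present -uf → shidoshfuf.
Attach aspect progressive -fath (after consonant 'f') → shidoshfuffath.
Attach number dual -ud → shidoshfuffathud.
Vowel deletion: no change.

shidoshfuffathud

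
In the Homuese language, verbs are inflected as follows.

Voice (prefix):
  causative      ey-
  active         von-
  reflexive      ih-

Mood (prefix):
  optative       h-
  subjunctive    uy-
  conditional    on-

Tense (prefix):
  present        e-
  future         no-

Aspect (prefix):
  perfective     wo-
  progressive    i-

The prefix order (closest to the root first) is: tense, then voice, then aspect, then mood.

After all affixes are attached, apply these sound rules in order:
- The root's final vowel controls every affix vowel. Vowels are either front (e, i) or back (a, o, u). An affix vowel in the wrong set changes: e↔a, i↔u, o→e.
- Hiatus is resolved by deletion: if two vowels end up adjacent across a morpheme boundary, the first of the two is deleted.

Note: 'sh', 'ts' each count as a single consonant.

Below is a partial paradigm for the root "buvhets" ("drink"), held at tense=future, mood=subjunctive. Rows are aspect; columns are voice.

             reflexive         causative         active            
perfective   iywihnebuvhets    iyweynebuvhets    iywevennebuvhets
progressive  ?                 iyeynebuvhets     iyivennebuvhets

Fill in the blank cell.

iyihnebuvhets

Attach tense future no- → nobuvhets.
Attach voice reflexive ih- → ihnobuvhets.
Attach aspect progressive i- → iihnobuvhets.
Attach mood subjunctive uy- → uyiihnobuvhets.
Apply vowel harmony: uyiihnobuvhets → iyiihnebuvhets.
Apply vowel deletion: iyiihnebuvhets → iyihnebuvhets.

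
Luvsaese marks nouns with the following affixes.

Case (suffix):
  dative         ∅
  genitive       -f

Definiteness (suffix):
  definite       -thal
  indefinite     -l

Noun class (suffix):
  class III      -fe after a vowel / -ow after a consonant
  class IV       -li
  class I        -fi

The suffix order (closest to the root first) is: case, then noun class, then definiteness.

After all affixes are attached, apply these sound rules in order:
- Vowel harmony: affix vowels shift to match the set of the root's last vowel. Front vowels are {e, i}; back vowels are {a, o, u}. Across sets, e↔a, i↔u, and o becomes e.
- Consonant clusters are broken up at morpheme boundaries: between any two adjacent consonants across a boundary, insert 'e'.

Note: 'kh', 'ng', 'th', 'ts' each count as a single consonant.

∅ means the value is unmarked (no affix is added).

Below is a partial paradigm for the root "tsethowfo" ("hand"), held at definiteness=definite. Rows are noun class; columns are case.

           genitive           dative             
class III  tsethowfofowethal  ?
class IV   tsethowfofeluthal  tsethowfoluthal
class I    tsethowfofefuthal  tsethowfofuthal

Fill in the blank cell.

case = dative: zero marking, form stays tsethowfo.
Attach noun class class III -fe (after vowel 'o') → tsethowfofe.
Attach definiteness definite -thal → tsethowfofethal.
Apply vowel harmony: tsethowfofethal → tsethowfofathal.
Epenthesis: no change.

tsethowfofathal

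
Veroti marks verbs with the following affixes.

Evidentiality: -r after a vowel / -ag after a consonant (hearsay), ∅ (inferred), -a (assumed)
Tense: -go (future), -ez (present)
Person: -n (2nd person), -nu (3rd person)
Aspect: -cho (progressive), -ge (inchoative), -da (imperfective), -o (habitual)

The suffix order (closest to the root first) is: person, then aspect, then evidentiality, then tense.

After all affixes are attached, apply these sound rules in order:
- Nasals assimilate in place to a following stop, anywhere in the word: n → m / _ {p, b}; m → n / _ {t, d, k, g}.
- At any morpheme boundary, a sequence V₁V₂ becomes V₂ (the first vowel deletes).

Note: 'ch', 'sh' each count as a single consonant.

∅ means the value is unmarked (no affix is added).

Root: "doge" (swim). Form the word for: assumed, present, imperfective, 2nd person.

dogendez

Attach person 2nd person -n → dogen.
Attach aspect imperfective -da → dogenda.
Attach evidentiality assumed -a → dogendaa.
Attach tense present -ez → dogendaaez.
Nasal assimilation: no change.
Apply vowel deletion: dogendaaez → dogendez.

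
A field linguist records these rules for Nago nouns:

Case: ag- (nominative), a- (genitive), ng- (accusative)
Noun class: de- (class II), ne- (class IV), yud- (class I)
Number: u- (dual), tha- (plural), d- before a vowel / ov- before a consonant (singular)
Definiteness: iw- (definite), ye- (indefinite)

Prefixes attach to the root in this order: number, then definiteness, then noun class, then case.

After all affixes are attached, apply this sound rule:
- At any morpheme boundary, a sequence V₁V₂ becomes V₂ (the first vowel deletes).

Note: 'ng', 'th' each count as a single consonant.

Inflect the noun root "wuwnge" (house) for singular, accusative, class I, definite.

Attach number singular ov- (before consonant 'w') → ovwuwnge.
Attach definiteness definite iw- → iwovwuwnge.
Attach noun class class I yud- → yudiwovwuwnge.
Attach case accusative ng- → ngyudiwovwuwnge.
Vowel deletion: no change.

ngyudiwovwuwnge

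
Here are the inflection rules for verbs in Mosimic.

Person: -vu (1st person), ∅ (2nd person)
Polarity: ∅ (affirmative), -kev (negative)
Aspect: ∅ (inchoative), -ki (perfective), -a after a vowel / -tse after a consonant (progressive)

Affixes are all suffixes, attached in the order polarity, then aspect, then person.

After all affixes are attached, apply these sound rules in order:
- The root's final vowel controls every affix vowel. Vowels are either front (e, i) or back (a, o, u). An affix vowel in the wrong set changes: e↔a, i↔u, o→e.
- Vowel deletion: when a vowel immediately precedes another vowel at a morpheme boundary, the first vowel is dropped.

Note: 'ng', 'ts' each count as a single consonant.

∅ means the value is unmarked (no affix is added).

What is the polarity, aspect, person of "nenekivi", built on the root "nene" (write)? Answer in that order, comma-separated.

Segment: nene-ki-vu.
polarity: ∅ → affirmative.
aspect: -ki → perfective.
person: -vu → 1st person.

affirmative, perfective, 1st person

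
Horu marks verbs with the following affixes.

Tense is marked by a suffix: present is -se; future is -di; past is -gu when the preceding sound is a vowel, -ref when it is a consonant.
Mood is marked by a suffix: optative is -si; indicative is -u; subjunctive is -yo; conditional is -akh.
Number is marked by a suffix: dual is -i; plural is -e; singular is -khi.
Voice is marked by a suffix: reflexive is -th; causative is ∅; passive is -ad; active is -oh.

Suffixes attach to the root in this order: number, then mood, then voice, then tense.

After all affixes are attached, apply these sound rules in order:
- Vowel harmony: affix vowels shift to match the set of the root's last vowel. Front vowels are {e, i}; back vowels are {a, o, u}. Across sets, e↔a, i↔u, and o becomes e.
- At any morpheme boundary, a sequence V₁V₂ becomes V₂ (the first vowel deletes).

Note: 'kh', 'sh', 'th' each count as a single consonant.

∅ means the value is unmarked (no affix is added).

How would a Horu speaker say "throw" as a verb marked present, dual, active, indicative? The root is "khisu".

khisohsa

Attach number dual -i → khisui.
Attach mood indicative -u → khisuiu.
Attach voice active -oh → khisuiuoh.
Attach tense present -se → khisuiuohse.
Apply vowel harmony: khisuiuohse → khisuuuohsa.
Apply vowel deletion: khisuuuohsa → khisohsa.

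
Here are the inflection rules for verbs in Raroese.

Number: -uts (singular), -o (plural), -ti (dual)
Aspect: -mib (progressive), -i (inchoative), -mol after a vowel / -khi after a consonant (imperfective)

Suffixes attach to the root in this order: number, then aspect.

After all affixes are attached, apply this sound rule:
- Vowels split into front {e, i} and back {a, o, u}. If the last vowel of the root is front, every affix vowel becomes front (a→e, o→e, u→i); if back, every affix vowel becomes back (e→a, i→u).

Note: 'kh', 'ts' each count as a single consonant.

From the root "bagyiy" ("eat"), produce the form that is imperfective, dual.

bagyiytimel

Attach number dual -ti → bagyiyti.
Attach aspect imperfective -mol (after vowel 'i') → bagyiytimol.
Apply vowel harmony: bagyiytimol → bagyiytimel.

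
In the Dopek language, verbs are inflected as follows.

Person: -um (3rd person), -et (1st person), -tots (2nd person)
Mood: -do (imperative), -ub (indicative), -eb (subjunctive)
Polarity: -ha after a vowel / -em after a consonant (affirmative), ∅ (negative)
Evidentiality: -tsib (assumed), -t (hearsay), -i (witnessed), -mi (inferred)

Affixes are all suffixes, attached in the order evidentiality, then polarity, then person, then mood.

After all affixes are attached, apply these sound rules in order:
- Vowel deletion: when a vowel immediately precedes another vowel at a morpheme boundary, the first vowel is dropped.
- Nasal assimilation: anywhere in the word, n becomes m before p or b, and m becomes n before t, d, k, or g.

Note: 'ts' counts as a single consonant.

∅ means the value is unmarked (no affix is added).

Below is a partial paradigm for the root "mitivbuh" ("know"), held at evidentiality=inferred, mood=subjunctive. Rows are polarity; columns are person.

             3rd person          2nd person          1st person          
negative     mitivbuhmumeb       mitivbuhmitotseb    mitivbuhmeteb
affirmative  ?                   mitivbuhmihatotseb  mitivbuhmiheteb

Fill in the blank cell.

Attach evidentiality inferred -mi → mitivbuhmi.
Attach polarity affirmative -ha (after vowel 'i') → mitivbuhmiha.
Attach person 3rd person -um → mitivbuhmihaum.
Attach mood subjunctive -eb → mitivbuhmihaumeb.
Apply vowel deletion: mitivbuhmihaumeb → mitivbuhmihumeb.
Nasal assimilation: no change.

mitivbuhmihumeb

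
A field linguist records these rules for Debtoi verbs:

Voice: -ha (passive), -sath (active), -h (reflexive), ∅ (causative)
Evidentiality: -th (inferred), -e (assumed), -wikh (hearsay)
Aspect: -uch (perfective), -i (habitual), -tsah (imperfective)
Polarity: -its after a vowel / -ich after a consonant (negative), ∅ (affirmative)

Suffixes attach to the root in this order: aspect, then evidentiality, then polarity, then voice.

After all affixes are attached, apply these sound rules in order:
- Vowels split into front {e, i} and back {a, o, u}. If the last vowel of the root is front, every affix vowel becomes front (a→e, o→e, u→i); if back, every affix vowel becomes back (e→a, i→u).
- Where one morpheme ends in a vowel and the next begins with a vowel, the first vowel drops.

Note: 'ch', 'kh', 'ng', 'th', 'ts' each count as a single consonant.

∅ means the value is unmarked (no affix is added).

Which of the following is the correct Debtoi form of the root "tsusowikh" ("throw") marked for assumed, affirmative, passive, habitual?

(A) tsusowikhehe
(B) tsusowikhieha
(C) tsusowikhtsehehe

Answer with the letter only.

Attach aspect habitual -i → tsusowikhi.
Attach evidentiality assumed -e → tsusowikhie.
polarity = affirmative: zero marking, form stays tsusowikhie.
Attach voice passive -ha → tsusowikhieha.
Apply vowel harmony: tsusowikhieha → tsusowikhiehe.
Apply vowel deletion: tsusowikhiehe → tsusowikhehe.
So the correct form is tsusowikhehe, option (A).
(C) tsusowikhtsehehe is wrong: it uses imperfective instead of habitual for aspect.
(B) tsusowikhieha is wrong: it fails to apply the sound rule(s).

A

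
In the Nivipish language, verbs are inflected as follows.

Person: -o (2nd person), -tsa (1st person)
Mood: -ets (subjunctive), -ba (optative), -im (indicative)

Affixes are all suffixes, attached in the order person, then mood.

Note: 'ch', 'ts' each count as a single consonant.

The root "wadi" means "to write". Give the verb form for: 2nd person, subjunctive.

Attach person 2nd person -o → wadio.
Attach mood subjunctive -ets → wadioets.

wadioets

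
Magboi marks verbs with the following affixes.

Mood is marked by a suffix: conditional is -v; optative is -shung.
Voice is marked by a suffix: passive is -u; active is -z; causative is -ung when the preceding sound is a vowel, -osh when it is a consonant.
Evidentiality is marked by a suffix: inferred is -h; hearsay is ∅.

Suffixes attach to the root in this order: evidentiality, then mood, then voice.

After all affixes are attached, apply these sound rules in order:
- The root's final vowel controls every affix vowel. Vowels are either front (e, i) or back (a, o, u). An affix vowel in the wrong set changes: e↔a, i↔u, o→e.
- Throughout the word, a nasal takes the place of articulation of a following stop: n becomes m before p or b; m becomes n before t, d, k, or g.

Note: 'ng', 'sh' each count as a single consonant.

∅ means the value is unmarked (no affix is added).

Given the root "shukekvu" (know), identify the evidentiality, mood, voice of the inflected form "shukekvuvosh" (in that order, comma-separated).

hearsay, conditional, causative

Segment: shukekvu-v-osh.
evidentiality: ∅ → hearsay.
mood: -v → conditional.
voice: -ung/osh → causative.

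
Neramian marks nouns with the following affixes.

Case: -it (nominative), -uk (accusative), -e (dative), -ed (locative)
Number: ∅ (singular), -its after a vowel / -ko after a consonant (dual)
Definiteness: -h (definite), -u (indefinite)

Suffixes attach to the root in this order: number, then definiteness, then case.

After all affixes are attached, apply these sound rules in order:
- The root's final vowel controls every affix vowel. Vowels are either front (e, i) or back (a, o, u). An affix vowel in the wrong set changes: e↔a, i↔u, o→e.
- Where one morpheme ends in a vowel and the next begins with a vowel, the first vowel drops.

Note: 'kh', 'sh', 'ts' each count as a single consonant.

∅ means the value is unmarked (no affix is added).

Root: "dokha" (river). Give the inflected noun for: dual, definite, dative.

dokhutsha

Attach number dual -its (after vowel 'a') → dokhaits.
Attach definiteness definite -h → dokhaitsh.
Attach case dative -e → dokhaitshe.
Apply vowel harmony: dokhaitshe → dokhautsha.
Apply vowel deletion: dokhautsha → dokhutsha.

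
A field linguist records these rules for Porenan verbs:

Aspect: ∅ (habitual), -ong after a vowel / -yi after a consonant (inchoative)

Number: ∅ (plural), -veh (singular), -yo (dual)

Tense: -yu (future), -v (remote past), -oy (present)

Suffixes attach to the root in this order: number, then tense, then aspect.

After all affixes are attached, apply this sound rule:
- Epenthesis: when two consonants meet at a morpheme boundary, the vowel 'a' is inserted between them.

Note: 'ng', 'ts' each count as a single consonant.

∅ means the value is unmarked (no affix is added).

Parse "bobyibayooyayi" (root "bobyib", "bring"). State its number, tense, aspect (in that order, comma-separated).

Segment: bobyib-yo-oy-yi.
number: -yo → dual.
tense: -oy → present.
aspect: -ong/yi → inchoative.

dual, present, inchoative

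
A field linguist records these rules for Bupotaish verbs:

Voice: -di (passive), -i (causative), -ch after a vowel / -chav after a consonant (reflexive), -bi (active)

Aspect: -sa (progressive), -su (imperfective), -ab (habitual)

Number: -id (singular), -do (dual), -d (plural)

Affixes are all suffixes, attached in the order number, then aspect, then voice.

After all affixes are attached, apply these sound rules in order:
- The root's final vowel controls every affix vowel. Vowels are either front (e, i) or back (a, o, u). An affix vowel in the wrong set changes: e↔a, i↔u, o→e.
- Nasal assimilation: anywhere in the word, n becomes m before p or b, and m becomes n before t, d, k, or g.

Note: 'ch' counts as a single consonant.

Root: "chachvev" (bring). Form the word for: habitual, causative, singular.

chachvevidebi

Attach number singular -id → chachvevid.
Attach aspect habitual -ab → chachvevidab.
Attach voice causative -i → chachvevidabi.
Apply vowel harmony: chachvevidabi → chachvevidebi.
Nasal assimilation: no change.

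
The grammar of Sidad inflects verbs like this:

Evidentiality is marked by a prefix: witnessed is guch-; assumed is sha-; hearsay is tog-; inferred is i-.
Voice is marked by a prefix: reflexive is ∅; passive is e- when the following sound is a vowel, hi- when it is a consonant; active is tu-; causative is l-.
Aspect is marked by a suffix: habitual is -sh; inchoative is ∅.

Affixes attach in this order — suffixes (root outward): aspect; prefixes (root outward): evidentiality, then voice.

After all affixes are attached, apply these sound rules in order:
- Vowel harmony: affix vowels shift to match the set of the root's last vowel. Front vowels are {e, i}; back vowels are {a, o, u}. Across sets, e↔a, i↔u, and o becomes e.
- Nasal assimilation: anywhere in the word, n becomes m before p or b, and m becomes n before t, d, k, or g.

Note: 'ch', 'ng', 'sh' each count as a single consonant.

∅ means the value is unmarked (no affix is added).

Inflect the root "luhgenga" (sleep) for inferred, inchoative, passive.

auluhgenga

aspect = inchoative: zero marking, form stays luhgenga.
Attach evidentiality inferred i- → iluhgenga.
Attach voice passive e- (before vowel 'i') → eiluhgenga.
Apply vowel harmony: eiluhgenga → auluhgenga.
Nasal assimilation: no change.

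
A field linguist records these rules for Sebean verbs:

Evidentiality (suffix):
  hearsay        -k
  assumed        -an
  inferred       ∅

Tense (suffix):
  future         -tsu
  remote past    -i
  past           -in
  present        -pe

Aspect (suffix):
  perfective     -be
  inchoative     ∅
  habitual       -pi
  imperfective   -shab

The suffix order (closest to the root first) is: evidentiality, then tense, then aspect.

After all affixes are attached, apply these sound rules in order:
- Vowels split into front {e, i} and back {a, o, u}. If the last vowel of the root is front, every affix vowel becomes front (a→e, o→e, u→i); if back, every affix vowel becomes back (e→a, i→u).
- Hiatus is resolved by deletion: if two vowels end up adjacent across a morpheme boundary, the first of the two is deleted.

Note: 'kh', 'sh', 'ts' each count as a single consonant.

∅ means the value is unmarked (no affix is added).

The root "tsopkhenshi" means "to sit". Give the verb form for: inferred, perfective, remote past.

evidentiality = inferred: zero marking, form stays tsopkhenshi.
Attach tense remote past -i → tsopkhenshii.
Attach aspect perfective -be → tsopkhenshiibe.
Vowel harmony: no change.
Apply vowel deletion: tsopkhenshiibe → tsopkhenshibe.

tsopkhenshibe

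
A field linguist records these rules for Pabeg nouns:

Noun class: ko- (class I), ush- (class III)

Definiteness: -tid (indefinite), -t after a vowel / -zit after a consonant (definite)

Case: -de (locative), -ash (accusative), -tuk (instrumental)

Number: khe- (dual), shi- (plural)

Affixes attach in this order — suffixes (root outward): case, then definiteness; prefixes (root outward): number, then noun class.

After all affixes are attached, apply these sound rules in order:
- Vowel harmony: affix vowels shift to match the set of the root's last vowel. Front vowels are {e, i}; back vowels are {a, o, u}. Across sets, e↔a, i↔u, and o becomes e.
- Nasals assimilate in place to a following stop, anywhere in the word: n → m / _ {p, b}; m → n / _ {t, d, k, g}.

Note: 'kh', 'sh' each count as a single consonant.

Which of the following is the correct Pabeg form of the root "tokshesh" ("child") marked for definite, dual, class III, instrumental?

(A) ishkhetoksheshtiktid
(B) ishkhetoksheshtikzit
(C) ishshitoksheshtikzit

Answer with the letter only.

Attach case instrumental -tuk → toksheshtuk.
Attach number dual khe- → khetoksheshtuk.
Attach noun class class III ush- → ushkhetoksheshtuk.
Attach definiteness definite -zit (after consonant 'k') → ushkhetoksheshtukzit.
Apply vowel harmony: ushkhetoksheshtukzit → ishkhetoksheshtikzit.
Nasal assimilation: no change.
So the correct form is ishkhetoksheshtikzit, option (B).
(A) ishkhetoksheshtiktid is wrong: it uses indefinite instead of definite for definiteness.
(C) ishshitoksheshtikzit is wrong: it uses plural instead of dual for number.

B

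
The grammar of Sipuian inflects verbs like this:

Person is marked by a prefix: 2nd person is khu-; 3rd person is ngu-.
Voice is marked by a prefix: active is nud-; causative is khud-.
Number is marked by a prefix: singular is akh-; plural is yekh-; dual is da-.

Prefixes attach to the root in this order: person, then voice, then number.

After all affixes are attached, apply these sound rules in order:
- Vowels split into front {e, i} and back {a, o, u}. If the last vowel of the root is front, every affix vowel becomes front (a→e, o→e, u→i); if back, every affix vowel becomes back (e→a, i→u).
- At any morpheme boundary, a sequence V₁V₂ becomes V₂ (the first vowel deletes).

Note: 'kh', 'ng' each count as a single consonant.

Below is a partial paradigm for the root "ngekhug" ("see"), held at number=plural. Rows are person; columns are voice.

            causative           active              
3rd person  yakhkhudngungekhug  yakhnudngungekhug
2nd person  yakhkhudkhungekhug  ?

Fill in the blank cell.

yakhnudkhungekhug

Attach person 2nd person khu- → khungekhug.
Attach voice active nud- → nudkhungekhug.
Attach number plural yekh- → yekhnudkhungekhug.
Apply vowel harmony: yekhnudkhungekhug → yakhnudkhungekhug.
Vowel deletion: no change.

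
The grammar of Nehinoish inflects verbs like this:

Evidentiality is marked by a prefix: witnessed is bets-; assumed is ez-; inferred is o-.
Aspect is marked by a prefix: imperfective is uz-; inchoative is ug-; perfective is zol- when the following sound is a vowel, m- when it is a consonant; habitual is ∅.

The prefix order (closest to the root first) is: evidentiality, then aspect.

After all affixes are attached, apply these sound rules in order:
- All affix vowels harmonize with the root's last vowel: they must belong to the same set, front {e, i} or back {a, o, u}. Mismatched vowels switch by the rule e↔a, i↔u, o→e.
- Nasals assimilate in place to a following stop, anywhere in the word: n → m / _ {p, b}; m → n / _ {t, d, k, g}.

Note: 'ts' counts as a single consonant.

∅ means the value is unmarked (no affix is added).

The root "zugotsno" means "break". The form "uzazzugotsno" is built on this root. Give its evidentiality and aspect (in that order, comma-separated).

Segment: uz-ez-zugotsno.
evidentiality: ez- → assumed.
aspect: uz- → imperfective.

assumed, imperfective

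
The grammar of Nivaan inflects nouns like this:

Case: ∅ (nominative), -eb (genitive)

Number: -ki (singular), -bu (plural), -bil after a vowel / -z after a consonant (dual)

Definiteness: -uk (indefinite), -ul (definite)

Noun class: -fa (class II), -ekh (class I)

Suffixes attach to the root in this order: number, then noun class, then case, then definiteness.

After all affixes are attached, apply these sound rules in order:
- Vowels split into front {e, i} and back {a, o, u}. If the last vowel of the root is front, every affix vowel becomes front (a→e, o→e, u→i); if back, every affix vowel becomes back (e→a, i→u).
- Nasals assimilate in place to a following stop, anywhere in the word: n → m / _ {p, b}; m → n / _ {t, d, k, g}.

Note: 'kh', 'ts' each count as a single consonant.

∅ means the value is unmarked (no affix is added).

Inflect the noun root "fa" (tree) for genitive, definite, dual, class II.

Attach number dual -bil (after vowel 'a') → fabil.
Attach noun class class II -fa → fabilfa.
Attach case genitive -eb → fabilfaeb.
Attach definiteness definite -ul → fabilfaebul.
Apply vowel harmony: fabilfaebul → fabulfaabul.
Nasal assimilation: no change.

fabulfaabul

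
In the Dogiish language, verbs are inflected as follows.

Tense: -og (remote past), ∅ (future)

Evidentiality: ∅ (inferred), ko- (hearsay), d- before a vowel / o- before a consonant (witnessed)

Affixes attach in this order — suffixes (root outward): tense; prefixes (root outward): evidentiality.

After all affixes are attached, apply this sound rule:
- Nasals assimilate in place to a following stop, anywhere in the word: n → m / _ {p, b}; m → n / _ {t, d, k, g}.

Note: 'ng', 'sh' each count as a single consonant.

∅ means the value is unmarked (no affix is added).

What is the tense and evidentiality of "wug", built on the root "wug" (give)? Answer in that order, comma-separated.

Segment: wug.
tense: ∅ → future.
evidentiality: ∅ → inferred.

future, inferred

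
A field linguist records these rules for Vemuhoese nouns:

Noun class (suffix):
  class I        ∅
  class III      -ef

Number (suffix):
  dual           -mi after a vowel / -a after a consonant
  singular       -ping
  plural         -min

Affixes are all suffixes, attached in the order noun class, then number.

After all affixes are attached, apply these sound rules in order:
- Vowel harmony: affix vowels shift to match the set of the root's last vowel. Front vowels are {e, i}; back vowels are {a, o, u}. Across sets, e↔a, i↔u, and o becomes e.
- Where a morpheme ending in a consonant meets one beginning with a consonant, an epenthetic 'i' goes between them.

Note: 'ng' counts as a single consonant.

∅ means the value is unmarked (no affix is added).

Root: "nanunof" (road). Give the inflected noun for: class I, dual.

noun class = class I: zero marking, form stays nanunof.
Attach number dual -a (after consonant 'f') → nanunofa.
Vowel harmony: no change.
Epenthesis: no change.

nanunofa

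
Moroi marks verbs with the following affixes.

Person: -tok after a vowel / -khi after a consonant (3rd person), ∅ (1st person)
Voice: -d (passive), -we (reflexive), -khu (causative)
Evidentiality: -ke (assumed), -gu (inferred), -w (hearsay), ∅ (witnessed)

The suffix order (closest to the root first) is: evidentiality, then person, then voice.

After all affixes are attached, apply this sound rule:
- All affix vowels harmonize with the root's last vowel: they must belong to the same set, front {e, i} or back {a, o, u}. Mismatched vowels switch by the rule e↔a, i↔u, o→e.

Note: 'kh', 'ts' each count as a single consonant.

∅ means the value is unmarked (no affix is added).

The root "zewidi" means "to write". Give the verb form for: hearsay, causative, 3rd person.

Attach evidentiality hearsay -w → zewidiw.
Attach person 3rd person -khi (after consonant 'w') → zewidiwkhi.
Attach voice causative -khu → zewidiwkhikhu.
Apply vowel harmony: zewidiwkhikhu → zewidiwkhikhi.

zewidiwkhikhi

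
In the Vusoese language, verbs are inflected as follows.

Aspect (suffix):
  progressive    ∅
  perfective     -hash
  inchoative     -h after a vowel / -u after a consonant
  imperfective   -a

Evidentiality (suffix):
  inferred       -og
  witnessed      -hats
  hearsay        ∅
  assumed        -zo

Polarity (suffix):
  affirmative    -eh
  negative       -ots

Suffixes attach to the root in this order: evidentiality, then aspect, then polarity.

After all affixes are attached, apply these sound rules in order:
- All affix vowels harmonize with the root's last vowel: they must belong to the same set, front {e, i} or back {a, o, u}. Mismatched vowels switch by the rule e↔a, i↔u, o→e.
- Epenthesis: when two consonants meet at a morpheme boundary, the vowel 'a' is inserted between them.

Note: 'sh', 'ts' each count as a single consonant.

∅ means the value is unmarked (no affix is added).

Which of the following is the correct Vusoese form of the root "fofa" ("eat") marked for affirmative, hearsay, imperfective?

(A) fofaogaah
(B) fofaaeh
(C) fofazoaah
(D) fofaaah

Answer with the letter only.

D

evidentiality = hearsay: zero marking, form stays fofa.
Attach aspect imperfective -a → fofaa.
Attach polarity affirmative -eh → fofaaeh.
Apply vowel harmony: fofaaeh → fofaaah.
Epenthesis: no change.
So the correct form is fofaaah, option (D).
(B) fofaaeh is wrong: it fails to apply the sound rule(s).
(A) fofaogaah is wrong: it uses inferred instead of hearsay for evidentiality.
(C) fofazoaah is wrong: it uses assumed instead of hearsay for evidentiality.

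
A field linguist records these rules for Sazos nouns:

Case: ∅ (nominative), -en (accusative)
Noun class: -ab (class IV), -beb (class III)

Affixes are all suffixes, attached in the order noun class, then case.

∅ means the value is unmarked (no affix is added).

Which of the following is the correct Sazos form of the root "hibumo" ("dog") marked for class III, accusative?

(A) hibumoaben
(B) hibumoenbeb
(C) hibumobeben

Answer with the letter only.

Attach noun class class III -beb → hibumobeb.
Attach case accusative -en → hibumobeben.
So the correct form is hibumobeben, option (C).
(A) hibumoaben is wrong: it uses class IV instead of class III for noun class.
(B) hibumoenbeb is wrong: it has the affixes in the wrong order.

C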